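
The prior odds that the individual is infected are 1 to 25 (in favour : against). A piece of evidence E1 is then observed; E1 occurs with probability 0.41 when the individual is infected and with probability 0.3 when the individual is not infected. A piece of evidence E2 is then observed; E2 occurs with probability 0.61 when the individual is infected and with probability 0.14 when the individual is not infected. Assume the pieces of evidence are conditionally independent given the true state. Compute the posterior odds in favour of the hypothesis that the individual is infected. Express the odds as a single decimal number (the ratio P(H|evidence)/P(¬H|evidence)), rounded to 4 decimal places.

Prior odds = 1/25 = 0.040000. In log-odds, ln(0.040000) = -3.2189.
Add log likelihood ratios: ln(1.3667) + ln(4.3571) = 1.7842.
Posterior log-odds = -1.4347, so posterior odds = exp(-1.4347) = 0.23819.

Posterior odds ≈ 0.2382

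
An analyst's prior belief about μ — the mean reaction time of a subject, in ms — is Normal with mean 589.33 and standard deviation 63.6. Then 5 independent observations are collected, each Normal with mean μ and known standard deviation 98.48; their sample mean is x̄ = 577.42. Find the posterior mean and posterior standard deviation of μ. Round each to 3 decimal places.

Prior precision 1/τ₀² = 1/63.6² = 0.00024722; data precision n/σ² = 5/98.48² = 0.00051555.
Posterior precision = 0.00024722 + 0.00051555 = 0.00076277, giving posterior SD = 1/√0.00076277 = 36.208.
Posterior mean = (0.00024722·589.33 + 0.00051555·577.42) / 0.00076277 = 581.280.

Posterior mean ≈ 581.280; posterior SD ≈ 36.208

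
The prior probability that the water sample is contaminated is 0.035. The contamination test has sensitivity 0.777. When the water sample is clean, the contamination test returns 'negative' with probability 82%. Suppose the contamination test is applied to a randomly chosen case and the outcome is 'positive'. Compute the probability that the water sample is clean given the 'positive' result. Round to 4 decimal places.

Write H for 'the water sample is contaminated'. Prior odds H:¬H = 0.035/0.965 = 0.036269. For the 'positive' outcome, the likelihood ratio is 0.777/0.18 = 4.3167.
Posterior odds = 0.036269 × 4.3167 = 0.15656, so P(H|E) = 0.15656/(1+0.15656) = 0.1354. Then P(¬H|E) = 1 − 0.1354 = 0.8646.

P(¬H | E) ≈ 0.8646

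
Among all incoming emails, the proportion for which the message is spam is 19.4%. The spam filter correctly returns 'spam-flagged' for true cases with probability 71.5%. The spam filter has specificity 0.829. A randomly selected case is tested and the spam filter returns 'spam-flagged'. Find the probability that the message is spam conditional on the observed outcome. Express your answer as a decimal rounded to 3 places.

P(H | E) ≈ 0.502

Write H for 'the message is spam'. Prior odds H:¬H = 0.194/0.806 = 0.24069. For the 'spam-flagged' outcome, the likelihood ratio is 0.715/0.171 = 4.1813.
Posterior odds = 0.24069 × 4.1813 = 1.0064, so P(H|E) = 1.0064/(1+1.0064) = 0.502.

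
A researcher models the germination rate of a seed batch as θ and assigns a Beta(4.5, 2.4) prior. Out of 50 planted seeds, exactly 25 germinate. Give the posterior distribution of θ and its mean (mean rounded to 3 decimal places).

Posterior: Beta(29.5, 27.4); mean ≈ 0.518

Observing 25 successes and 25 failures updates Beta(4.5, 2.4) by adding the success and failure counts to the two shape parameters: α = 4.5+25 = 29.5, β = 2.4+25 = 27.4.
Posterior mean = α/(α+β) = 29.5/56.9 = 0.518.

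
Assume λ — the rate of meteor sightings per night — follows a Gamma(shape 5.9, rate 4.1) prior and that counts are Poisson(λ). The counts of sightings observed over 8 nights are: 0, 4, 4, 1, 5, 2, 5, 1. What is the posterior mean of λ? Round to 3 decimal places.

Posterior mean ≈ 2.306

Total count ∑xᵢ = 22 over n = 8 nights.
Gamma is conjugate to the Poisson likelihood: posterior is Gamma(shape = 5.9+22 = 27.9, rate = 4.1+8 = 12.1).
Posterior mean = shape/rate = 27.9/12.1 = 2.306.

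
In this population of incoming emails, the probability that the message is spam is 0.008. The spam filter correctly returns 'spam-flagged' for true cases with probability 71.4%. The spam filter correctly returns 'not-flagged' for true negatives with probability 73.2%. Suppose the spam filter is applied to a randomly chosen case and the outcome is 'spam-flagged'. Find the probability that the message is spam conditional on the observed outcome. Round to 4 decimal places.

P(H | E) ≈ 0.0210

Let H be the event that the message is spam. P(H) = 0.008, so P(¬H) = 0.992. With E the 'spam-flagged' result, P(E|H) = 0.714 and P(E|¬H) = 0.268.
P(E) = 0.714·0.008 + 0.268·0.992 = 0.0057120 + 0.26586 = 0.27157.
By Bayes' theorem, P(H|E) = 0.0057120 / 0.27157 = 0.0210.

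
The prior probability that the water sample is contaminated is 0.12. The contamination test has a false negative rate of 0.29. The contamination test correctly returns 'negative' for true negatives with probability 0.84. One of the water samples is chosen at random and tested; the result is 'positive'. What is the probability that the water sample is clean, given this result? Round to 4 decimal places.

P(¬H | E) ≈ 0.6230

Let H be the event that the water sample is contaminated. P(H) = 0.12, so P(¬H) = 0.88. With E the 'positive' result, P(E|H) = 0.71 and P(E|¬H) = 0.16.
P(E) = 0.71·0.12 + 0.16·0.88 = 0.085200 + 0.14080 = 0.22600.
By Bayes' theorem, P(H|E) = 0.085200 / 0.22600 = 0.3770. Hence P(¬H|E) = 1 − 0.3770 = 0.6230.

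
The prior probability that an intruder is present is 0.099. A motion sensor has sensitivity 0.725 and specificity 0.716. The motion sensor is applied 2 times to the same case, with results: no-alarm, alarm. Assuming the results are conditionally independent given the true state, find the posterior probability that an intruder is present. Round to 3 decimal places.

With H the event that an intruder is present, the joint likelihood of the observed sequence is P(data|H) = 0.275·0.725 = 0.19937 and P(data|¬H) = 0.716·0.284 = 0.20334.
Bayes: P(H|data) = 0.099·0.19937 / (0.099·0.19937 + 0.901·0.20334) = 0.019738/0.20295 = 0.0973.

Posterior P(H) ≈ 0.097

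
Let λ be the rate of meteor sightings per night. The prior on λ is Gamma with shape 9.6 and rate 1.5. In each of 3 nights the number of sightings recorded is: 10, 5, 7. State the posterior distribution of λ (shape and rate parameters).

Total count ∑xᵢ = 22 over n = 3 nights.
Gamma is conjugate to the Poisson likelihood: posterior is Gamma(shape = 9.6+22 = 31.6, rate = 1.5+3 = 4.5).

Posterior: Gamma(shape=31.6, rate=4.5)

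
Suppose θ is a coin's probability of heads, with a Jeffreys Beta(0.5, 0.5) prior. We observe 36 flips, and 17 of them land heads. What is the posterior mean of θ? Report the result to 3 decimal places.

Observing 17 successes and 19 failures updates Beta(0.5, 0.5) by adding the success and failure counts to the two shape parameters: α = 0.5+17 = 17.5, β = 0.5+19 = 19.5.
E[θ | data] = 17.5/(17.5+19.5) = 0.473.

Posterior mean ≈ 0.473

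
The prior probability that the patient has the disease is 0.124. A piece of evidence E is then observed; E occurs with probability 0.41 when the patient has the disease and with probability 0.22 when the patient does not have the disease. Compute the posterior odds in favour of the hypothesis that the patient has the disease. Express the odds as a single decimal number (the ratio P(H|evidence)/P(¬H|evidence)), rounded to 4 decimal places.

Prior odds = 0.124/(1−0.124) = 0.14155.
Likelihood ratio for E = 0.41/0.22 = 1.8636.
Posterior odds = prior odds × LR = 0.26380.

Posterior odds ≈ 0.2638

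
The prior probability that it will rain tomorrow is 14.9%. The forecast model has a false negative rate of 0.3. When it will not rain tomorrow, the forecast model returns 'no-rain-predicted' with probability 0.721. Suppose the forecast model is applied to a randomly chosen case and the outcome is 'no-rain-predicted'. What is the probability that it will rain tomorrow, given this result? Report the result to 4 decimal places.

Write H for 'it will rain tomorrow'. Prior odds H:¬H = 0.149/0.851 = 0.17509. For the 'no-rain-predicted' outcome, the likelihood ratio is 0.3/0.721 = 0.41609.
Posterior odds = 0.17509 × 0.41609 = 0.072852, so P(H|E) = 0.072852/(1+0.072852) = 0.0679.

P(H | E) ≈ 0.0679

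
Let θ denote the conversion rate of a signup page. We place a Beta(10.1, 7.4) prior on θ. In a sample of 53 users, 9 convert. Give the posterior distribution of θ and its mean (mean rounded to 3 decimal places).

Observing 9 successes and 44 failures updates Beta(10.1, 7.4) by adding the success and failure counts to the two shape parameters: α = 10.1+9 = 19.1, β = 7.4+44 = 51.4.
Posterior mean = α/(α+β) = 19.1/70.5 = 0.271.

Posterior: Beta(19.1, 51.4); mean ≈ 0.271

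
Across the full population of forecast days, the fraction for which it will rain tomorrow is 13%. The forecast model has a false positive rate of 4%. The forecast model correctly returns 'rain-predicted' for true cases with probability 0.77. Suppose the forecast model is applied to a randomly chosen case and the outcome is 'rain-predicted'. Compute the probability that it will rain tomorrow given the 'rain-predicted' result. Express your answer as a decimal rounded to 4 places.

P(H | E) ≈ 0.7420

Write H for 'it will rain tomorrow'. Prior odds H:¬H = 0.13/0.87 = 0.14943. For the 'rain-predicted' outcome, the likelihood ratio is 0.77/0.04 = 19.250.
Posterior odds = 0.14943 × 19.250 = 2.8764, so P(H|E) = 2.8764/(1+2.8764) = 0.7420.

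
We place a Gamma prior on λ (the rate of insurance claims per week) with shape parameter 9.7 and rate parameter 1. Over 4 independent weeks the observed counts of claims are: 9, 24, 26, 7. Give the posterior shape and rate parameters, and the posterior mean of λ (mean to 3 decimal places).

Posterior: Gamma(shape=75.7, rate=5); mean ≈ 15.140

Total count ∑xᵢ = 66 over n = 4 weeks.
Gamma is conjugate to the Poisson likelihood: posterior is Gamma(shape = 9.7+66 = 75.7, rate = 1+4 = 5).
Posterior mean = shape/rate = 75.7/5 = 15.140.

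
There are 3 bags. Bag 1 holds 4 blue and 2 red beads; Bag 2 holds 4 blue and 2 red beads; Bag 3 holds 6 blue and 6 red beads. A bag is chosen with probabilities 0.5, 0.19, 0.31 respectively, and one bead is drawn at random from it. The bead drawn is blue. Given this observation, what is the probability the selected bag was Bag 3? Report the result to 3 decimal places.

P(blue|Bag 1) = 0.6667; P(blue|Bag 2) = 0.6667; P(blue|Bag 3) = 0.5.
Prior × likelihood for each source: 0.5·0.6667=0.3333, 0.19·0.6667=0.1267, 0.31·0.5=0.1550. Summing gives P(blue) = 0.61500.
P(Bag 3 | blue) = 0.1550 / 0.61500 = 0.252.

Posterior probability ≈ 0.252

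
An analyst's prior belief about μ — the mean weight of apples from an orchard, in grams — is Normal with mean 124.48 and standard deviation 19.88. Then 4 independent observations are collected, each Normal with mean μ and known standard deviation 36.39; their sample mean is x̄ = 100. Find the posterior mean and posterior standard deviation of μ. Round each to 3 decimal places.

Posterior mean ≈ 111.159; posterior SD ≈ 13.422

With known σ, the Normal prior is conjugate. Weight on the data is w = (n/σ²)/(n/σ² + 1/τ₀²) = 0.00302062/(0.00302062+0.00253027) = 0.54417.
Posterior mean = w·x̄ + (1−w)·μ₀ = 0.54417·100 + 0.45583·124.48 = 111.159. Posterior variance = 1/(0.00302062+0.00253027) = 180.151, so SD = 13.422.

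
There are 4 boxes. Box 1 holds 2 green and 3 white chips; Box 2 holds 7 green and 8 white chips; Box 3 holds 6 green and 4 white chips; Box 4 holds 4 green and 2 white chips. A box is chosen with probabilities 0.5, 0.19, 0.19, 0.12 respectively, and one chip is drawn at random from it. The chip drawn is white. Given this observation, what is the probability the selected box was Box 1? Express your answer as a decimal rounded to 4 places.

Posterior probability ≈ 0.5799

Tabulate prior·likelihood by source: [1] prior 0.5, lik 0.6, product 0.3000; [2] prior 0.19, lik 0.5333, product 0.1013; [3] prior 0.19, lik 0.4, product 0.07600; [4] prior 0.12, lik 0.3333, product 0.04000.
Normalizing constant = 0.51733; the posterior for Box 1 is its product over the sum, 0.3000/0.51733 = 0.5799.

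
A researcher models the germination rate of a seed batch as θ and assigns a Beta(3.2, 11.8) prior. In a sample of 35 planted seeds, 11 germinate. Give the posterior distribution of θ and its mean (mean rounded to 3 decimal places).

The binomial likelihood is conjugate to the Beta prior: with 11 successes and 24 failures, the posterior is Beta(3.2+11, 11.8+24) = Beta(14.2, 35.8).
E[θ | data] = 14.2/(14.2+35.8) = 0.284.

Posterior: Beta(14.2, 35.8); mean ≈ 0.284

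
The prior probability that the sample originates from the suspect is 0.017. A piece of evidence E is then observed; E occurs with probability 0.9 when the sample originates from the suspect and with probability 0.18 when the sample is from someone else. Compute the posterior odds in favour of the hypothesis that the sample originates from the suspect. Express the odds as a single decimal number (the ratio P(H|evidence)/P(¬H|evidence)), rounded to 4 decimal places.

Prior odds = 0.017/(1−0.017) = 0.017294.
Likelihood ratio for E = 0.9/0.18 = 5.0000.
Posterior odds = prior odds × LR = 0.086470.

Posterior odds ≈ 0.0865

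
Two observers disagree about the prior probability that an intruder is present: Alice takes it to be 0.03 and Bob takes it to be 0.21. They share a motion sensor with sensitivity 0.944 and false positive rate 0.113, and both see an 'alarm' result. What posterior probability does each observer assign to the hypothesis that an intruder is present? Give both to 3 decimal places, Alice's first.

Alice: 0.205; Bob: 0.690

The likelihood ratio for an 'alarm' result is 0.944/0.113 = 8.3540.
Alice: prior odds 0.03/0.97 = 0.030928; posterior odds 0.25837; posterior probability 0.205.
Bob: prior odds 0.21/0.79 = 0.26582; posterior odds 2.2207; posterior probability 0.690.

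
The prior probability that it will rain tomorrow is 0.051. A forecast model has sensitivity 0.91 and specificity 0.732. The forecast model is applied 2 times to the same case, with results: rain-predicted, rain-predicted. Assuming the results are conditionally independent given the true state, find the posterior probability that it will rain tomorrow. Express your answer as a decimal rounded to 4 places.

Let H be the event that it will rain tomorrow; start with P(H) = 0.051. P('rain-predicted'|H) = 0.91, P('rain-predicted'|¬H) = 0.268.
Update on result 1 ('rain-predicted'): P(H) ← 0.91·0.0510 / (0.91·0.0510 + 0.268·0.9490) = 0.046410/0.30074 = 0.1543.
Update on result 2 ('rain-predicted'): P(H) ← 0.91·0.1543 / (0.91·0.1543 + 0.268·0.8457) = 0.14043/0.36707 = 0.3826.

Posterior P(H) ≈ 0.3826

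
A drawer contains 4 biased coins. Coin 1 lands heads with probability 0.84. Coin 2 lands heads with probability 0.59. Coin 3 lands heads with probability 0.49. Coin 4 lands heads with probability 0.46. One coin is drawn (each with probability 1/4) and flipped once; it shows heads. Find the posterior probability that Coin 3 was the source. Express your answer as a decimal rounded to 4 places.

P(heads|C1) = 0.84; P(heads|C2) = 0.59; P(heads|C3) = 0.49; P(heads|C4) = 0.46.
Prior × likelihood for each source: 0.25·0.84=0.2100, 0.25·0.59=0.1475, 0.25·0.49=0.1225, 0.25·0.46=0.1150. Summing gives P(heads) = 0.59500.
P(Coin 3 | heads) = 0.1225 / 0.59500 = 0.2059.

Posterior probability ≈ 0.2059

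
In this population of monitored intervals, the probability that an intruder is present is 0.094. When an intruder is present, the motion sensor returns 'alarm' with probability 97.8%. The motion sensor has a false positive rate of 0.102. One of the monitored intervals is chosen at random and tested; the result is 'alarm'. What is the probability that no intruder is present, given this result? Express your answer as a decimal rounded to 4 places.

Write H for 'an intruder is present'. Prior odds H:¬H = 0.094/0.906 = 0.10375. For the 'alarm' outcome, the likelihood ratio is 0.978/0.102 = 9.5882.
Posterior odds = 0.10375 × 9.5882 = 0.99481, so P(H|E) = 0.99481/(1+0.99481) = 0.4987. Then P(¬H|E) = 1 − 0.4987 = 0.5013.

P(¬H | E) ≈ 0.5013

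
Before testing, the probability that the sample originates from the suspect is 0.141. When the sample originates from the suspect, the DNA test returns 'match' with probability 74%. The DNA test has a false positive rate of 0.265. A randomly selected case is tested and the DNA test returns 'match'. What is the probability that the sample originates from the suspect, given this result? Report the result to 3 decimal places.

Write H for 'the sample originates from the suspect'. Prior odds H:¬H = 0.141/0.859 = 0.16414. For the 'match' outcome, the likelihood ratio is 0.74/0.265 = 2.7925.
Posterior odds = 0.16414 × 2.7925 = 0.45837, so P(H|E) = 0.45837/(1+0.45837) = 0.314.

P(H | E) ≈ 0.314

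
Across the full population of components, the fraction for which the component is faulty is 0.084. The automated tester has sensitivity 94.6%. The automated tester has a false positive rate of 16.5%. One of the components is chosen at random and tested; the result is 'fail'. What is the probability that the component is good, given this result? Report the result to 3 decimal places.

P(¬H | E) ≈ 0.655

Write H for 'the component is faulty'. Prior odds H:¬H = 0.084/0.916 = 0.091703. For the 'fail' outcome, the likelihood ratio is 0.946/0.165 = 5.7333.
Posterior odds = 0.091703 × 5.7333 = 0.52576, so P(H|E) = 0.52576/(1+0.52576) = 0.345. Then P(¬H|E) = 1 − 0.345 = 0.655.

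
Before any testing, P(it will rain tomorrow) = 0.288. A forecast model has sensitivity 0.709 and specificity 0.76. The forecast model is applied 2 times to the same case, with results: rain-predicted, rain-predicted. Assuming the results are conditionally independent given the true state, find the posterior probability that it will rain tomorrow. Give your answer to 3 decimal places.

With H the event that it will rain tomorrow, the joint likelihood of the observed sequence is P(data|H) = 0.709·0.709 = 0.50268 and P(data|¬H) = 0.24·0.24 = 0.057600.
Bayes: P(H|data) = 0.288·0.50268 / (0.288·0.50268 + 0.712·0.057600) = 0.14477/0.18578 = 0.7793.

Posterior P(H) ≈ 0.779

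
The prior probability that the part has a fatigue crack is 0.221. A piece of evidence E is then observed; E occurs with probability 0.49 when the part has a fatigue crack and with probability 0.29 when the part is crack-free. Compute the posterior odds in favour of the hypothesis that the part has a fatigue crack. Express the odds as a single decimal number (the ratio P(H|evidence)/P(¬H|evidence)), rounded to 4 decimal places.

Posterior odds ≈ 0.4794

Prior odds = 0.221/(1−0.221) = 0.28370. In log-odds, ln(0.28370) = -1.2598.
Add log likelihood ratio: ln(1.6897) = 0.52452.
Posterior log-odds = -0.73532, so posterior odds = exp(-0.73532) = 0.47935.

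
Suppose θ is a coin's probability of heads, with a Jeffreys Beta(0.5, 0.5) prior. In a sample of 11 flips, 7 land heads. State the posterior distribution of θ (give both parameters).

The binomial likelihood is conjugate to the Beta prior: with 7 successes and 4 failures, the posterior is Beta(0.5+7, 0.5+4) = Beta(7.5, 4.5).

Posterior: Beta(7.5, 4.5)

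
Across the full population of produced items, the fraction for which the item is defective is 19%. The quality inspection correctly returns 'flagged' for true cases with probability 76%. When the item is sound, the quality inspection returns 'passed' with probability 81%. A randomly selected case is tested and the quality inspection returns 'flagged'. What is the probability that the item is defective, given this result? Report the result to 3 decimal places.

Let H be the event that the item is defective. P(H) = 0.19, so P(¬H) = 0.81. With E the 'flagged' result, P(E|H) = 0.76 and P(E|¬H) = 0.19.
P(E) = 0.76·0.19 + 0.19·0.81 = 0.14440 + 0.15390 = 0.29830.
By Bayes' theorem, P(H|E) = 0.14440 / 0.29830 = 0.484.

P(H | E) ≈ 0.484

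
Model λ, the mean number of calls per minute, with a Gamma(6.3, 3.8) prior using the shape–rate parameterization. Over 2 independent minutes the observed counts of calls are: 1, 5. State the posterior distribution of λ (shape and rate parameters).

Total count ∑xᵢ = 6 over n = 2 minutes.
Gamma is conjugate to the Poisson likelihood: posterior is Gamma(shape = 6.3+6 = 12.3, rate = 3.8+2 = 5.8).

Posterior: Gamma(shape=12.3, rate=5.8)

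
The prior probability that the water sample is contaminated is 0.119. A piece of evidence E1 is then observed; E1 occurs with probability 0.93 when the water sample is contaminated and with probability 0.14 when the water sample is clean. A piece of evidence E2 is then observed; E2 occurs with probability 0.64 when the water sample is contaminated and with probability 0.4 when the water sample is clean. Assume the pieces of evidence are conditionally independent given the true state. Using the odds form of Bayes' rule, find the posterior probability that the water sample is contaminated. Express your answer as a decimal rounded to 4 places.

Prior odds = 0.119/(1−0.119) = 0.13507.
Likelihood ratio for E1 = 0.93/0.14 = 6.6429.
Likelihood ratio for E2 = 0.64/0.4 = 1.6000.
Posterior odds = prior odds × LR₁ × LR₂ = 1.4356.
Posterior probability = odds/(1+odds) = 1.4356/2.4356 = 0.5894.

Posterior probability ≈ 0.5894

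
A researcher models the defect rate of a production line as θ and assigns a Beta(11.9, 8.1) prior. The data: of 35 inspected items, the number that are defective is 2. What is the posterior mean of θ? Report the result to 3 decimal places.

Posterior mean ≈ 0.253

Observing 2 successes and 33 failures updates Beta(11.9, 8.1) by adding the success and failure counts to the two shape parameters: α = 11.9+2 = 13.9, β = 8.1+33 = 41.1.
Posterior mean = α/(α+β) = 13.9/55 = 0.253.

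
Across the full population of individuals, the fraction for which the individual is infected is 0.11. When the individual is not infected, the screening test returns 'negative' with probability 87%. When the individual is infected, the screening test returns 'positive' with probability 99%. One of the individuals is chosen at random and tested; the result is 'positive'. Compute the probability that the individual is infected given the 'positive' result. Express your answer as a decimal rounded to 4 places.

P(H | E) ≈ 0.4849

Write H for 'the individual is infected'. Prior odds H:¬H = 0.11/0.89 = 0.12360. For the 'positive' outcome, the likelihood ratio is 0.99/0.13 = 7.6154.
Posterior odds = 0.12360 × 7.6154 = 0.94123, so P(H|E) = 0.94123/(1+0.94123) = 0.4849.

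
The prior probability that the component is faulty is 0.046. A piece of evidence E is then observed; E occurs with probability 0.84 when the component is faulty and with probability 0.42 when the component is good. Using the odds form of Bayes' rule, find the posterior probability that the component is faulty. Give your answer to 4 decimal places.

Posterior probability ≈ 0.0880

Prior odds = 0.046/(1−0.046) = 0.048218. In log-odds, ln(0.048218) = -3.0320.
Add log likelihood ratio: ln(2.0000) = 0.69315.
Posterior log-odds = -2.3389, so posterior odds = exp(-2.3389) = 0.096436. Converting, P(H|E) = 0.096436/1.0964 = 0.0880.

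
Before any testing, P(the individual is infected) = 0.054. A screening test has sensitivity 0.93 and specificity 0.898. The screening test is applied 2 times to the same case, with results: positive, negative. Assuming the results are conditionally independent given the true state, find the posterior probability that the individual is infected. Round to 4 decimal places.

With H the event that the individual is infected, the joint likelihood of the observed sequence is P(data|H) = 0.93·0.07 = 0.065100 and P(data|¬H) = 0.102·0.898 = 0.091596.
Bayes: P(H|data) = 0.054·0.065100 / (0.054·0.065100 + 0.946·0.091596) = 0.0035154/0.090165 = 0.0390.

Posterior P(H) ≈ 0.0390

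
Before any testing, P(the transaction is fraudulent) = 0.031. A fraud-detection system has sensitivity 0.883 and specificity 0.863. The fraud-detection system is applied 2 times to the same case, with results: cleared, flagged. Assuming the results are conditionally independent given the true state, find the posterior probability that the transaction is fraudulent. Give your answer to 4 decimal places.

With H the event that the transaction is fraudulent, the joint likelihood of the observed sequence is P(data|H) = 0.117·0.883 = 0.10331 and P(data|¬H) = 0.863·0.137 = 0.11823.
Bayes: P(H|data) = 0.031·0.10331 / (0.031·0.10331 + 0.969·0.11823) = 0.0032026/0.11777 = 0.0272.

Posterior P(H) ≈ 0.0272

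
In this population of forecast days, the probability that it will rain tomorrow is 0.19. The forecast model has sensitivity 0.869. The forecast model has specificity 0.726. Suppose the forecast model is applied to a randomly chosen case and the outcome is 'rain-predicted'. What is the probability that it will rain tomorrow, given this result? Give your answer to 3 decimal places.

P(H | E) ≈ 0.427

Write H for 'it will rain tomorrow'. Prior odds H:¬H = 0.19/0.81 = 0.23457. For the 'rain-predicted' outcome, the likelihood ratio is 0.869/0.274 = 3.1715.
Posterior odds = 0.23457 × 3.1715 = 0.74394, so P(H|E) = 0.74394/(1+0.74394) = 0.427.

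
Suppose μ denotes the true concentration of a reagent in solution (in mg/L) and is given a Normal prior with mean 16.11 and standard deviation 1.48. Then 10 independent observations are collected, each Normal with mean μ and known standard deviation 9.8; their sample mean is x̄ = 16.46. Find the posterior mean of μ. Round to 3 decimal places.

Posterior mean ≈ 16.175

Prior precision 1/τ₀² = 1/1.48² = 0.456538; data precision n/σ² = 10/9.8² = 0.104123.
Posterior precision = 0.456538 + 0.104123 = 0.560661.
Posterior mean = (0.456538·16.11 + 0.104123·16.46) / 0.560661 = 16.175.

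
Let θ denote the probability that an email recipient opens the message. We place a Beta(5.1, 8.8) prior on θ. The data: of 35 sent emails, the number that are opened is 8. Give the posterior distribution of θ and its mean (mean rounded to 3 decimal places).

Posterior: Beta(13.1, 35.8); mean ≈ 0.268

The binomial likelihood is conjugate to the Beta prior: with 8 successes and 27 failures, the posterior is Beta(5.1+8, 8.8+27) = Beta(13.1, 35.8).
Posterior mean = α/(α+β) = 13.1/48.9 = 0.268.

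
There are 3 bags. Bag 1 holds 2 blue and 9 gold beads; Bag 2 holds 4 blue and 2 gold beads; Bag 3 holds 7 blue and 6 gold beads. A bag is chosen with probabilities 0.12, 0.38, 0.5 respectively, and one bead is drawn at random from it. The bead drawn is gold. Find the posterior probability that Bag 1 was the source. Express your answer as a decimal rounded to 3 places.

Tabulate prior·likelihood by source: [1] prior 0.12, lik 0.8182, product 0.09818; [2] prior 0.38, lik 0.3333, product 0.1267; [3] prior 0.5, lik 0.4615, product 0.2308.
Normalizing constant = 0.45562; the posterior for Bag 1 is its product over the sum, 0.09818/0.45562 = 0.215.

Posterior probability ≈ 0.215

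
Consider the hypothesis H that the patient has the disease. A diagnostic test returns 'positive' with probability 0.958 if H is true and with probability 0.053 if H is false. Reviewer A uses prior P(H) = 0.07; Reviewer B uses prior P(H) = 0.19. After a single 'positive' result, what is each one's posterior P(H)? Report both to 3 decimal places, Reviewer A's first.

The likelihood ratio for a 'positive' result is 0.958/0.053 = 18.075.
Reviewer A: prior odds 0.07/0.93 = 0.075269; posterior odds 1.3605; posterior probability 0.576.
Reviewer B: prior odds 0.19/0.81 = 0.23457; posterior odds 4.2399; posterior probability 0.809.

Reviewer A: 0.576; Reviewer B: 0.809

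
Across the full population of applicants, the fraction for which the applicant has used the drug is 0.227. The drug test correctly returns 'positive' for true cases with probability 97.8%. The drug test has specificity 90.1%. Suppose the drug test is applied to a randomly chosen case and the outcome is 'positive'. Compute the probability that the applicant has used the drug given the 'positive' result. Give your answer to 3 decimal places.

P(H | E) ≈ 0.744

Write H for 'the applicant has used the drug'. Prior odds H:¬H = 0.227/0.773 = 0.29366. For the 'positive' outcome, the likelihood ratio is 0.978/0.099 = 9.8788.
Posterior odds = 0.29366 × 9.8788 = 2.9010, so P(H|E) = 2.9010/(1+2.9010) = 0.744.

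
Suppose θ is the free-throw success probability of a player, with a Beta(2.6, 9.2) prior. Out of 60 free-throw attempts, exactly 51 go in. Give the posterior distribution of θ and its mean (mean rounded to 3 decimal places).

Posterior: Beta(53.6, 18.2); mean ≈ 0.747

Observing 51 successes and 9 failures updates Beta(2.6, 9.2) by adding the success and failure counts to the two shape parameters: α = 2.6+51 = 53.6, β = 9.2+9 = 18.2.
Posterior mean = α/(α+β) = 53.6/71.8 = 0.747.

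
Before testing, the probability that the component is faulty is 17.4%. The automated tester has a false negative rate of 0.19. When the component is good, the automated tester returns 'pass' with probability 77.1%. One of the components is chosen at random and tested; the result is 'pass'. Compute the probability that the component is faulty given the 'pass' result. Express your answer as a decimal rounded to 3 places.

P(H | E) ≈ 0.049

Write H for 'the component is faulty'. Prior odds H:¬H = 0.174/0.826 = 0.21065. For the 'pass' outcome, the likelihood ratio is 0.19/0.771 = 0.24643.
Posterior odds = 0.21065 × 0.24643 = 0.051912, so P(H|E) = 0.051912/(1+0.051912) = 0.049.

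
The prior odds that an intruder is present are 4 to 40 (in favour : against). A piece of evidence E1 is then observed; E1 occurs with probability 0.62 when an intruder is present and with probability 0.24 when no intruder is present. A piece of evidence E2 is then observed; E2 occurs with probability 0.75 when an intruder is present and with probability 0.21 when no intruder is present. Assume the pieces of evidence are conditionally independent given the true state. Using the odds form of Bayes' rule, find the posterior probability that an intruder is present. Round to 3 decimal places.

Posterior probability ≈ 0.480

Prior odds = 4/40 = 0.10000. In log-odds, ln(0.10000) = -2.3026.
Add log likelihood ratios: ln(2.5833) + ln(3.5714) = 2.2220.
Posterior log-odds = -0.080539, so posterior odds = exp(-0.080539) = 0.92262. Converting, P(H|E) = 0.92262/1.9226 = 0.480.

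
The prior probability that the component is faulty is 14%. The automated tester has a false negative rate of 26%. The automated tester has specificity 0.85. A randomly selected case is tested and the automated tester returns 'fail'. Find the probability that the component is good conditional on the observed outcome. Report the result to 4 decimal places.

Write H for 'the component is faulty'. Prior odds H:¬H = 0.14/0.86 = 0.16279. For the 'fail' outcome, the likelihood ratio is 0.74/0.15 = 4.9333.
Posterior odds = 0.16279 × 4.9333 = 0.80310, so P(H|E) = 0.80310/(1+0.80310) = 0.4454. Then P(¬H|E) = 1 − 0.4454 = 0.5546.

P(¬H | E) ≈ 0.5546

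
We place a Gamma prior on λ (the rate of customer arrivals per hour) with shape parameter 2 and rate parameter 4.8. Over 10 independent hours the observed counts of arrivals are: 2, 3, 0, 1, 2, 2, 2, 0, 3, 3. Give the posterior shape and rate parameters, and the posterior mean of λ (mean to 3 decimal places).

The Poisson likelihood adds the total count to the shape and the number of exposure periods to the rate. Here ∑xᵢ = 18 and n = 10, so shape 2→20 and rate 4.8→14.8.
E[λ | data] = 20/14.8 = 1.351.

Posterior: Gamma(shape=20, rate=14.8); mean ≈ 1.351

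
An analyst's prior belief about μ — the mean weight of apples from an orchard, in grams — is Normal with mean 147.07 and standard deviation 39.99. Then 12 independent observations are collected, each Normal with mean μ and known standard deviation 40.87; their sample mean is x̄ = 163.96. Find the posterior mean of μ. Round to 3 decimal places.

Prior precision 1/τ₀² = 1/39.99² = 0.00062531; data precision n/σ² = 12/40.87² = 0.00718409.
Posterior precision = 0.00062531 + 0.00718409 = 0.00780941.
Posterior mean = (0.00062531·147.07 + 0.00718409·163.96) / 0.00780941 = 162.608.

Posterior mean ≈ 162.608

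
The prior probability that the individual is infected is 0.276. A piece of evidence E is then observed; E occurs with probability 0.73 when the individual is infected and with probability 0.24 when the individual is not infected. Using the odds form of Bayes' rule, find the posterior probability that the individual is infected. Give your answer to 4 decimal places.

Prior odds = 0.276/(1−0.276) = 0.38122. In log-odds, ln(0.38122) = -0.96439.
Add log likelihood ratio: ln(3.0417) = 1.1124.
Posterior log-odds = 0.14802, so posterior odds = exp(0.14802) = 1.1595. Converting, P(H|E) = 1.1595/2.1595 = 0.5369.

Posterior probability ≈ 0.5369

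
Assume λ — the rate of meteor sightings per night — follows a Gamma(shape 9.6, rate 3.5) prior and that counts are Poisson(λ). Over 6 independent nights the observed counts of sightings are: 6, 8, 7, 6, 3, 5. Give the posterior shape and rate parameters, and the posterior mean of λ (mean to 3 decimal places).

Total count ∑xᵢ = 35 over n = 6 nights.
Gamma is conjugate to the Poisson likelihood: posterior is Gamma(shape = 9.6+35 = 44.6, rate = 3.5+6 = 9.5).
Posterior mean = shape/rate = 44.6/9.5 = 4.695.

Posterior: Gamma(shape=44.6, rate=9.5); mean ≈ 4.695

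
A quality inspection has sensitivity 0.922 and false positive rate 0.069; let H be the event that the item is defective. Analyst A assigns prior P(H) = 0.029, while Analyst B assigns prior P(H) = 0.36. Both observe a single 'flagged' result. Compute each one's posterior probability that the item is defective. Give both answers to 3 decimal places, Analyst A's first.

Analyst A: 0.285; Analyst B: 0.883

P('+'|H) = 0.922, P('+'|¬H) = 0.069.
Analyst A: numerator 0.922·0.029 = 0.026738; evidence = 0.026738+0.069·0.971 = 0.093737; posterior = 0.285.
Analyst B: numerator 0.922·0.36 = 0.33192; evidence = 0.33192+0.069·0.64 = 0.37608; posterior = 0.883.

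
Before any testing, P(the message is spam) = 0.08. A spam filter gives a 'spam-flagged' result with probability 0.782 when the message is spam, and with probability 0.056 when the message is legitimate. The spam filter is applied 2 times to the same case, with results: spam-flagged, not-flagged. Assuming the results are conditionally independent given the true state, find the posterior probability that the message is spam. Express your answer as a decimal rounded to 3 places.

Posterior P(H) ≈ 0.219

Let H be the event that the message is spam; start with P(H) = 0.08. P('spam-flagged'|H) = 0.782, P('spam-flagged'|¬H) = 0.056.
Update on result 1 ('spam-flagged'): P(H) ← 0.782·0.0800 / (0.782·0.0800 + 0.056·0.9200) = 0.062560/0.11408 = 0.5484.
Update on result 2 ('not-flagged'): P(H) ← 0.218·0.5484 / (0.218·0.5484 + 0.944·0.4516) = 0.11955/0.54587 = 0.2190.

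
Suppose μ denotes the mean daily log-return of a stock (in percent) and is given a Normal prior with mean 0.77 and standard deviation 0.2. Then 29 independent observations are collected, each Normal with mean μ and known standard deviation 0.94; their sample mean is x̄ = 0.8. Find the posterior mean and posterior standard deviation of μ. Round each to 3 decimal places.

Posterior mean ≈ 0.787; posterior SD ≈ 0.132

With known σ, the Normal prior is conjugate. Weight on the data is w = (n/σ²)/(n/σ² + 1/τ₀²) = 32.8203/(32.8203+25.0000) = 0.56763.
Posterior mean = w·x̄ + (1−w)·μ₀ = 0.56763·0.8 + 0.43237·0.77 = 0.787. Posterior variance = 1/(32.8203+25.0000) = 0.0172950, so SD = 0.132.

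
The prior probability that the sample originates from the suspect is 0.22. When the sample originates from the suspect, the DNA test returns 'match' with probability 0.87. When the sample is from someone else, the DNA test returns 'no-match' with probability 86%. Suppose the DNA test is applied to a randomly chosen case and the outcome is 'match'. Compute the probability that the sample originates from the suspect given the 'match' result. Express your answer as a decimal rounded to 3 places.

Let H be the event that the sample originates from the suspect. P(H) = 0.22, so P(¬H) = 0.78. With E the 'match' result, P(E|H) = 0.87 and P(E|¬H) = 0.14.
P(E) = 0.87·0.22 + 0.14·0.78 = 0.19140 + 0.10920 = 0.30060.
By Bayes' theorem, P(H|E) = 0.19140 / 0.30060 = 0.637.

P(H | E) ≈ 0.637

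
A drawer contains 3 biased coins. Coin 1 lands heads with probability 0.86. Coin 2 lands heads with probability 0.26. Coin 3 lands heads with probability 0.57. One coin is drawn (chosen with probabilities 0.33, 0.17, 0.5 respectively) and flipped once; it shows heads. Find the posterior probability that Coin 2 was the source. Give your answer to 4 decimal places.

Tabulate prior·likelihood by source: [1] prior 0.33, lik 0.86, product 0.2838; [2] prior 0.17, lik 0.26, product 0.04420; [3] prior 0.5, lik 0.57, product 0.2850.
Normalizing constant = 0.61300; the posterior for Coin 2 is its product over the sum, 0.04420/0.61300 = 0.0721.

Posterior probability ≈ 0.0721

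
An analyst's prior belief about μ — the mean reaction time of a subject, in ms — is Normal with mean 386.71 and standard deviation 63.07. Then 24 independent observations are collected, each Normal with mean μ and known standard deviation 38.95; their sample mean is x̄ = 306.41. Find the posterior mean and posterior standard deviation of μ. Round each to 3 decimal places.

Posterior mean ≈ 307.666; posterior SD ≈ 7.888

Prior precision 1/τ₀² = 1/63.07² = 0.00025139; data precision n/σ² = 24/38.95² = 0.0158196.
Posterior precision = 0.00025139 + 0.0158196 = 0.0160710, giving posterior SD = 1/√0.0160710 = 7.888.
Posterior mean = (0.00025139·386.71 + 0.0158196·306.41) / 0.0160710 = 307.666.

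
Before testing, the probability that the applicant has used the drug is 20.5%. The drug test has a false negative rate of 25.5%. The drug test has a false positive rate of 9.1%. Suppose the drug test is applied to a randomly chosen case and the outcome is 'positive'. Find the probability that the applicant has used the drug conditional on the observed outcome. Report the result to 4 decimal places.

Write H for 'the applicant has used the drug'. Prior odds H:¬H = 0.205/0.795 = 0.25786. For the 'positive' outcome, the likelihood ratio is 0.745/0.091 = 8.1868.
Posterior odds = 0.25786 × 8.1868 = 2.1111, so P(H|E) = 2.1111/(1+2.1111) = 0.6786.

P(H | E) ≈ 0.6786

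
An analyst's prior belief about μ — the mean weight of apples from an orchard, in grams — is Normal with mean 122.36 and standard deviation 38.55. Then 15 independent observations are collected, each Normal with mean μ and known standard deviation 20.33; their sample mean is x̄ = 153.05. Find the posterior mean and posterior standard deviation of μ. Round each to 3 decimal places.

Posterior mean ≈ 152.491; posterior SD ≈ 5.201

With known σ, the Normal prior is conjugate. Weight on the data is w = (n/σ²)/(n/σ² + 1/τ₀²) = 0.0362925/(0.0362925+0.00067290) = 0.98180.
Posterior mean = w·x̄ + (1−w)·μ₀ = 0.98180·153.05 + 0.018204·122.36 = 152.491. Posterior variance = 1/(0.0362925+0.00067290) = 27.0523, so SD = 5.201.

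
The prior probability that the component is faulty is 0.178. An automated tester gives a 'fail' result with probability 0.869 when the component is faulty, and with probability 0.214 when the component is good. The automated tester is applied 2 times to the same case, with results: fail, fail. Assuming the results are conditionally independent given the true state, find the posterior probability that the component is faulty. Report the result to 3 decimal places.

Posterior P(H) ≈ 0.781

Let H be the event that the component is faulty; start with P(H) = 0.178. P('fail'|H) = 0.869, P('fail'|¬H) = 0.214.
Update on result 1 ('fail'): P(H) ← 0.869·0.1780 / (0.869·0.1780 + 0.214·0.8220) = 0.15468/0.33059 = 0.4679.
Update on result 2 ('fail'): P(H) ← 0.869·0.4679 / (0.869·0.4679 + 0.214·0.5321) = 0.40660/0.52047 = 0.7812.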